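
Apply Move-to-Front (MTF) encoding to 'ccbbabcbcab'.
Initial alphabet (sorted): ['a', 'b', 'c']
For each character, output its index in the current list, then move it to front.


MTF encoding:
'c': index 2 in ['a', 'b', 'c'] -> ['c', 'a', 'b']
'c': index 0 in ['c', 'a', 'b'] -> ['c', 'a', 'b']
'b': index 2 in ['c', 'a', 'b'] -> ['b', 'c', 'a']
'b': index 0 in ['b', 'c', 'a'] -> ['b', 'c', 'a']
'a': index 2 in ['b', 'c', 'a'] -> ['a', 'b', 'c']
'b': index 1 in ['a', 'b', 'c'] -> ['b', 'a', 'c']
'c': index 2 in ['b', 'a', 'c'] -> ['c', 'b', 'a']
'b': index 1 in ['c', 'b', 'a'] -> ['b', 'c', 'a']
'c': index 1 in ['b', 'c', 'a'] -> ['c', 'b', 'a']
'a': index 2 in ['c', 'b', 'a'] -> ['a', 'c', 'b']
'b': index 2 in ['a', 'c', 'b'] -> ['b', 'a', 'c']


Output: [2, 0, 2, 0, 2, 1, 2, 1, 1, 2, 2]


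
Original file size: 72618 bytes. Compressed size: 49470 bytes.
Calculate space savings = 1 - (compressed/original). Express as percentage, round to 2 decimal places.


ratio = compressed/original = 49470/72618 = 0.681236
savings = 1 - ratio = 1 - 0.681236 = 0.318764
as a percentage: 0.318764 * 100 = 31.88%

Space savings = 1 - 49470/72618 = 31.88%


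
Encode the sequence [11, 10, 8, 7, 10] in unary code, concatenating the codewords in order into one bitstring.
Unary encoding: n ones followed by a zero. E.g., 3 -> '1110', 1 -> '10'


Encode each number as n ones followed by a terminating 0:
  11 -> 111111111110 (12 bits)
  10 -> 11111111110 (11 bits)
  8 -> 111111110 (9 bits)
  7 -> 11111110 (8 bits)
  10 -> 11111111110 (11 bits)
Total length = 12 + 11 + 9 + 8 + 11 = 51 bits.

Unary([11, 10, 8, 7, 10]) = 111111111110111111111101111111101111111011111111110 (51 bits)


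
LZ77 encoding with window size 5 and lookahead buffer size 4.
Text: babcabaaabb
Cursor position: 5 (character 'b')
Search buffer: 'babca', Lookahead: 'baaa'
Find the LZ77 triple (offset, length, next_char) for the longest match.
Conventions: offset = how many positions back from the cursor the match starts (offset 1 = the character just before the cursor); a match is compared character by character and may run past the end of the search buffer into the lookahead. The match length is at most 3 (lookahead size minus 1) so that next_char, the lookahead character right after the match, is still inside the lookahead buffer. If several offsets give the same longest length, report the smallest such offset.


Try each offset into the search buffer:
  offset=1 (pos 4, char 'a'): match length 0
  offset=2 (pos 3, char 'c'): match length 0
  offset=3 (pos 2, char 'b'): match length 1
  offset=4 (pos 1, char 'a'): match length 0
  offset=5 (pos 0, char 'b'): match length 2
Longest match has length 2 at offset 5.
next_char = character at position 5 + 2 = 7 -> 'a'

Best match: offset=5, length=2 (matching 'ba' starting at position 0)
LZ77 triple: (5, 2, 'a')


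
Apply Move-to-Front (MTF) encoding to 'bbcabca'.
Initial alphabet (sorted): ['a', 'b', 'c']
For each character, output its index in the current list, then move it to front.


MTF encoding:
'b': index 1 in ['a', 'b', 'c'] -> ['b', 'a', 'c']
'b': index 0 in ['b', 'a', 'c'] -> ['b', 'a', 'c']
'c': index 2 in ['b', 'a', 'c'] -> ['c', 'b', 'a']
'a': index 2 in ['c', 'b', 'a'] -> ['a', 'c', 'b']
'b': index 2 in ['a', 'c', 'b'] -> ['b', 'a', 'c']
'c': index 2 in ['b', 'a', 'c'] -> ['c', 'b', 'a']
'a': index 2 in ['c', 'b', 'a'] -> ['a', 'c', 'b']


Output: [1, 0, 2, 2, 2, 2, 2]


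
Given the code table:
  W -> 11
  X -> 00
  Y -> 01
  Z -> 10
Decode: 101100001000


Decoding:
10 -> Z
11 -> W
00 -> X
00 -> X
10 -> Z
00 -> X


Result: ZWXXZX


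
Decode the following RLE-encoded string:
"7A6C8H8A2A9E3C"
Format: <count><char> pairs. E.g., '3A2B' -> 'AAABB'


Expanding each <count><char> pair:
  7A -> 'AAAAAAA'
  6C -> 'CCCCCC'
  8H -> 'HHHHHHHH'
  8A -> 'AAAAAAAA'
  2A -> 'AA'
  9E -> 'EEEEEEEEE'
  3C -> 'CCC'

Decoded = AAAAAAACCCCCCHHHHHHHHAAAAAAAAAAEEEEEEEEECCC


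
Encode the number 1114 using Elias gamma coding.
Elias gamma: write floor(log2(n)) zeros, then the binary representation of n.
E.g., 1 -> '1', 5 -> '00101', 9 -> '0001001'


num_bits = floor(log2(1114)) + 1 = 11
leading_zeros = num_bits - 1 = 10
binary(1114) = 10001011010

Elias gamma(1114) = '0000000000' + '10001011010' = 000000000010001011010 (21 bits)


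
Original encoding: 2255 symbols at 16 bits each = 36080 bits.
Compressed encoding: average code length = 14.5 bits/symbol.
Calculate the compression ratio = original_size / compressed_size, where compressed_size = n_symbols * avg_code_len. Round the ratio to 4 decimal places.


original_size = n_symbols * orig_bits = 2255 * 16 = 36080 bits
compressed_size = n_symbols * avg_code_len = 2255 * 14.5 = 32697.5 bits
ratio = original_size / compressed_size = 36080 / 32697.5 = 1.1034

Compression ratio = 1.1034


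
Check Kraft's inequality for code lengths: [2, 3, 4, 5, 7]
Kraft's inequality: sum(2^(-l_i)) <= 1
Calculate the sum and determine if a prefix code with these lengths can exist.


Sum = 2^(-2) + 2^(-3) + 2^(-4) + 2^(-5) + 2^(-7)
    = 0.25 + 0.125 + 0.0625 + 0.03125 + 0.0078125
    = 61/128 = 0.4765625
Since 0.4765625 <= 1, Kraft's inequality IS satisfied.
A prefix code with these lengths CAN exist.

Kraft sum = 0.4765625. Satisfied.


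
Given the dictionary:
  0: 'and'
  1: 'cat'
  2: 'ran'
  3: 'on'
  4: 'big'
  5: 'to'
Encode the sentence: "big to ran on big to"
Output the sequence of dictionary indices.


Look up each word in the dictionary:
  'big' -> 4
  'to' -> 5
  'ran' -> 2
  'on' -> 3
  'big' -> 4
  'to' -> 5

Encoded: [4, 5, 2, 3, 4, 5]


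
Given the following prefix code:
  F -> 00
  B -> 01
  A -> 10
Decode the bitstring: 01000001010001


Decoding step by step:
Bits 01 -> B
Bits 00 -> F
Bits 00 -> F
Bits 01 -> B
Bits 01 -> B
Bits 00 -> F
Bits 01 -> B


Decoded message: BFFBBFB


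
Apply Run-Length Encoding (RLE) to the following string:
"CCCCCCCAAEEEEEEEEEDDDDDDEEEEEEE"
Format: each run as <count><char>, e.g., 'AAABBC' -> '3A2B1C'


Scanning runs left to right:
  i=0: run of 'C' x 7 -> '7C'
  i=7: run of 'A' x 2 -> '2A'
  i=9: run of 'E' x 9 -> '9E'
  i=18: run of 'D' x 6 -> '6D'
  i=24: run of 'E' x 7 -> '7E'

RLE = 7C2A9E6D7E


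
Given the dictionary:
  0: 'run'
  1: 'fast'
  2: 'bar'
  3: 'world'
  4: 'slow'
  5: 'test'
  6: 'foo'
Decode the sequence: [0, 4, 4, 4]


Look up each index in the dictionary:
  0 -> 'run'
  4 -> 'slow'
  4 -> 'slow'
  4 -> 'slow'

Decoded: "run slow slow slow"


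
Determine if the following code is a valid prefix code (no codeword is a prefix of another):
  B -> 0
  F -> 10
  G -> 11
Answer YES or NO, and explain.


Checking each pair (does one codeword prefix another?):
  B='0' vs F='10': no prefix
  B='0' vs G='11': no prefix
  F='10' vs B='0': no prefix
  F='10' vs G='11': no prefix
  G='11' vs B='0': no prefix
  G='11' vs F='10': no prefix
No violation found over all pairs.

YES -- this is a valid prefix code. No codeword is a prefix of any other codeword.


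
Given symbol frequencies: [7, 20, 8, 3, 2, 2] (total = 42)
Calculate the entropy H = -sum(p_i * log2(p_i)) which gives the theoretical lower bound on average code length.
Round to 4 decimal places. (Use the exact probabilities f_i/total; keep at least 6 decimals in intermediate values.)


Per-symbol terms -p_i * log2(p_i) with p_i = f_i/42:
  p = 7/42 = 0.166667: log2(p) = -2.584963, -p*log2(p) = 0.430827
  p = 20/42 = 0.476190: log2(p) = -1.070389, -p*log2(p) = 0.509709
  p = 8/42 = 0.190476: log2(p) = -2.392317, -p*log2(p) = 0.455680
  p = 3/42 = 0.071429: log2(p) = -3.807355, -p*log2(p) = 0.271954
  p = 2/42 = 0.047619: log2(p) = -4.392317, -p*log2(p) = 0.209158
  p = 2/42 = 0.047619: log2(p) = -4.392317, -p*log2(p) = 0.209158
H = 0.430827 + 0.509709 + 0.455680 + 0.271954 + 0.209158 + 0.209158 = 2.086486

H = 2.0865 bits/symbol


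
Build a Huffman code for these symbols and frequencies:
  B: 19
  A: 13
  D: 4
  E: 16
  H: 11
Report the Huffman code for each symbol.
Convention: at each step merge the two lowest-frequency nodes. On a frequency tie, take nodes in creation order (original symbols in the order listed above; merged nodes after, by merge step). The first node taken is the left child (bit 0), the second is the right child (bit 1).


Huffman tree construction:
Step 1: Merge D(4) + H(11) = 15
Step 2: Merge A(13) + (D+H)(15) = 28
Step 3: Merge E(16) + B(19) = 35
Step 4: Merge (A+(D+H))(28) + (E+B)(35) = 63
Read each symbol's code off the tree from the root (left child = 0, right child = 1).

Codes:
  B: 11 (length 2)
  A: 00 (length 2)
  D: 010 (length 3)
  E: 10 (length 2)
  H: 011 (length 3)
Average code length: 141/63 = 2.2381 bits/symbol


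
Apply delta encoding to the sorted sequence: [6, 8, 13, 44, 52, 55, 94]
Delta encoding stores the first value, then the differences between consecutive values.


First value: 6
Deltas:
  8 - 6 = 2
  13 - 8 = 5
  44 - 13 = 31
  52 - 44 = 8
  55 - 52 = 3
  94 - 55 = 39


Delta encoded: [6, 2, 5, 31, 8, 3, 39]


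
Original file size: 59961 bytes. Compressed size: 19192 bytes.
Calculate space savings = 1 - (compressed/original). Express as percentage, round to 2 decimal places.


ratio = compressed/original = 19192/59961 = 0.320075
savings = 1 - ratio = 1 - 0.320075 = 0.679925
as a percentage: 0.679925 * 100 = 67.99%

Space savings = 1 - 19192/59961 = 67.99%


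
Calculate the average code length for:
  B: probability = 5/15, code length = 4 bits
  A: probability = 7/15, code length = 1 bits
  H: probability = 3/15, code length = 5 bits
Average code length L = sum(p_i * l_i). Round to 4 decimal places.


Weighted contributions p_i * l_i:
  B: (5/15) * 4 = 20/15
  A: (7/15) * 1 = 7/15
  H: (3/15) * 5 = 15/15
Sum = (20 + 7 + 15)/15 = 42/15

L = 42/15 = 2.8000 bits/symbol


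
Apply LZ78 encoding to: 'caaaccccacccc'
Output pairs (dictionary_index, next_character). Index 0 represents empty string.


LZ78 encoding steps:
Dictionary: {0: ''}
Step 1: w='' (idx 0), next='c' -> output (0, 'c'), add 'c' as idx 1
Step 2: w='' (idx 0), next='a' -> output (0, 'a'), add 'a' as idx 2
Step 3: w='a' (idx 2), next='a' -> output (2, 'a'), add 'aa' as idx 3
Step 4: w='c' (idx 1), next='c' -> output (1, 'c'), add 'cc' as idx 4
Step 5: w='cc' (idx 4), next='a' -> output (4, 'a'), add 'cca' as idx 5
Step 6: w='cc' (idx 4), next='c' -> output (4, 'c'), add 'ccc' as idx 6
Step 7: w='c' (idx 1), end of input -> output (1, '')


Encoded: [(0, 'c'), (0, 'a'), (2, 'a'), (1, 'c'), (4, 'a'), (4, 'c'), (1, '')]


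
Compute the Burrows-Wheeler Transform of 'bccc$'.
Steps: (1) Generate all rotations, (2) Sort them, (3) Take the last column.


Rotations (sorted):
  0: $bccc -> last char: c
  1: bccc$ -> last char: $
  2: c$bcc -> last char: c
  3: cc$bc -> last char: c
  4: ccc$b -> last char: b


BWT = c$ccb


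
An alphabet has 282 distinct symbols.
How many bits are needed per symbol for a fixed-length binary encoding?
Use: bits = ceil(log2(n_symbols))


log2(282) = 8.1396
Bracket: 2^8 = 256 < 282 <= 2^9 = 512
So ceil(log2(282)) = 9

bits = ceil(log2(282)) = ceil(8.1396) = 9 bits


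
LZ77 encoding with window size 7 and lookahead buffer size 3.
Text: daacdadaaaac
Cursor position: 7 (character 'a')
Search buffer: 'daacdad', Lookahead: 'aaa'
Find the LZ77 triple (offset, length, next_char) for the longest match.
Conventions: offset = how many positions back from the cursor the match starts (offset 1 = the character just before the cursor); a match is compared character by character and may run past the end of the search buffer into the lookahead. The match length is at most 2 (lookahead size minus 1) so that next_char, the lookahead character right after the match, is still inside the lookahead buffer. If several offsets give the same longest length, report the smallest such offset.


Try each offset into the search buffer:
  offset=1 (pos 6, char 'd'): match length 0
  offset=2 (pos 5, char 'a'): match length 1
  offset=3 (pos 4, char 'd'): match length 0
  offset=4 (pos 3, char 'c'): match length 0
  offset=5 (pos 2, char 'a'): match length 1
  offset=6 (pos 1, char 'a'): match length 2
  offset=7 (pos 0, char 'd'): match length 0
Longest match has length 2 at offset 6.
next_char = character at position 7 + 2 = 9 -> 'a'

Best match: offset=6, length=2 (matching 'aa' starting at position 1)
LZ77 triple: (6, 2, 'a')


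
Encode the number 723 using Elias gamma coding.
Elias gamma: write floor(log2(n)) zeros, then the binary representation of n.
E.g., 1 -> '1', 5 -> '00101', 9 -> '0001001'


num_bits = floor(log2(723)) + 1 = 10
leading_zeros = num_bits - 1 = 9
binary(723) = 1011010011

Elias gamma(723) = '000000000' + '1011010011' = 0000000001011010011 (19 bits)


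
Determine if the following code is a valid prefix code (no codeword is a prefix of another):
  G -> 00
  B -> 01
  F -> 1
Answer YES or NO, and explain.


Checking each pair (does one codeword prefix another?):
  G='00' vs B='01': no prefix
  G='00' vs F='1': no prefix
  B='01' vs G='00': no prefix
  B='01' vs F='1': no prefix
  F='1' vs G='00': no prefix
  F='1' vs B='01': no prefix
No violation found over all pairs.

YES -- this is a valid prefix code. No codeword is a prefix of any other codeword.


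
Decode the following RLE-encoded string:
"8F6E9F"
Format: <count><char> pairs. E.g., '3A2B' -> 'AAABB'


Expanding each <count><char> pair:
  8F -> 'FFFFFFFF'
  6E -> 'EEEEEE'
  9F -> 'FFFFFFFFF'

Decoded = FFFFFFFFEEEEEEFFFFFFFFF


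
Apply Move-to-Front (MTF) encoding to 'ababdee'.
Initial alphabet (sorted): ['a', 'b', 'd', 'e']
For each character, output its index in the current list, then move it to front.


MTF encoding:
'a': index 0 in ['a', 'b', 'd', 'e'] -> ['a', 'b', 'd', 'e']
'b': index 1 in ['a', 'b', 'd', 'e'] -> ['b', 'a', 'd', 'e']
'a': index 1 in ['b', 'a', 'd', 'e'] -> ['a', 'b', 'd', 'e']
'b': index 1 in ['a', 'b', 'd', 'e'] -> ['b', 'a', 'd', 'e']
'd': index 2 in ['b', 'a', 'd', 'e'] -> ['d', 'b', 'a', 'e']
'e': index 3 in ['d', 'b', 'a', 'e'] -> ['e', 'd', 'b', 'a']
'e': index 0 in ['e', 'd', 'b', 'a'] -> ['e', 'd', 'b', 'a']


Output: [0, 1, 1, 1, 2, 3, 0]


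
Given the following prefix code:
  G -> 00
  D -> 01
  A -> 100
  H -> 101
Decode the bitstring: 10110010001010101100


Decoding step by step:
Bits 101 -> H
Bits 100 -> A
Bits 100 -> A
Bits 01 -> D
Bits 01 -> D
Bits 01 -> D
Bits 01 -> D
Bits 100 -> A


Decoded message: HAADDDDA


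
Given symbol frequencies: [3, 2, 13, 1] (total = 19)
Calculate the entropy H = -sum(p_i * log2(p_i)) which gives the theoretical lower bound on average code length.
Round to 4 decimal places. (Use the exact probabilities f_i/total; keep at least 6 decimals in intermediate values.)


Per-symbol terms -p_i * log2(p_i) with p_i = f_i/19:
  p = 3/19 = 0.157895: log2(p) = -2.662965, -p*log2(p) = 0.420468
  p = 2/19 = 0.105263: log2(p) = -3.247928, -p*log2(p) = 0.341887
  p = 13/19 = 0.684211: log2(p) = -0.547488, -p*log2(p) = 0.374597
  p = 1/19 = 0.052632: log2(p) = -4.247928, -p*log2(p) = 0.223575
H = 0.420468 + 0.341887 + 0.374597 + 0.223575 = 1.360527

H = 1.3605 bits/symbol


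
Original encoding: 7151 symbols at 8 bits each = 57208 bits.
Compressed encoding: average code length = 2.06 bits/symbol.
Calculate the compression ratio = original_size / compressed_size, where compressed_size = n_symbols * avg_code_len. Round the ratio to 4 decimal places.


original_size = n_symbols * orig_bits = 7151 * 8 = 57208 bits
compressed_size = n_symbols * avg_code_len = 7151 * 2.06 = 14731.06 bits
ratio = original_size / compressed_size = 57208 / 14731.06 = 3.8835

Compression ratio = 3.8835


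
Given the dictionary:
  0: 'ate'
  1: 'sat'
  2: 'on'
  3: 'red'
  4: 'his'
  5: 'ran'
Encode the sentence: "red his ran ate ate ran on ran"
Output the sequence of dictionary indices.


Look up each word in the dictionary:
  'red' -> 3
  'his' -> 4
  'ran' -> 5
  'ate' -> 0
  'ate' -> 0
  'ran' -> 5
  'on' -> 2
  'ran' -> 5

Encoded: [3, 4, 5, 0, 0, 5, 2, 5]


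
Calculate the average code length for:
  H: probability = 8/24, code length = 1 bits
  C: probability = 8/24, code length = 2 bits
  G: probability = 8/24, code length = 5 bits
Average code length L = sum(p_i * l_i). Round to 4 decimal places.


Weighted contributions p_i * l_i:
  H: (8/24) * 1 = 8/24
  C: (8/24) * 2 = 16/24
  G: (8/24) * 5 = 40/24
Sum = (8 + 16 + 40)/24 = 64/24

L = 64/24 = 2.6667 bits/symbol


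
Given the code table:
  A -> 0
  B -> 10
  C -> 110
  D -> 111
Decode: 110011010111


Decoding:
110 -> C
0 -> A
110 -> C
10 -> B
111 -> D


Result: CACBD


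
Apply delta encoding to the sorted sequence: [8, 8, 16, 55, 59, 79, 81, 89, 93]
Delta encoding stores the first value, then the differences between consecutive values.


First value: 8
Deltas:
  8 - 8 = 0
  16 - 8 = 8
  55 - 16 = 39
  59 - 55 = 4
  79 - 59 = 20
  81 - 79 = 2
  89 - 81 = 8
  93 - 89 = 4


Delta encoded: [8, 0, 8, 39, 4, 20, 2, 8, 4]


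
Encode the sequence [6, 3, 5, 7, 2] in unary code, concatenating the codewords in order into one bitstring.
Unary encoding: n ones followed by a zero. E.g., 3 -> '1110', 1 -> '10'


Encode each number as n ones followed by a terminating 0:
  6 -> 1111110 (7 bits)
  3 -> 1110 (4 bits)
  5 -> 111110 (6 bits)
  7 -> 11111110 (8 bits)
  2 -> 110 (3 bits)
Total length = 7 + 4 + 6 + 8 + 3 = 28 bits.

Unary([6, 3, 5, 7, 2]) = 1111110111011111011111110110 (28 bits)


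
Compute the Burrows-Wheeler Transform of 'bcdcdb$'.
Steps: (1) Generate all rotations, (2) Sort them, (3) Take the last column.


Rotations (sorted):
  0: $bcdcdb -> last char: b
  1: b$bcdcd -> last char: d
  2: bcdcdb$ -> last char: $
  3: cdb$bcd -> last char: d
  4: cdcdb$b -> last char: b
  5: db$bcdc -> last char: c
  6: dcdb$bc -> last char: c


BWT = bd$dbcc


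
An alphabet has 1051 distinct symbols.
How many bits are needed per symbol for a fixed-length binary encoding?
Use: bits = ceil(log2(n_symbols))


log2(1051) = 10.0375
Bracket: 2^10 = 1024 < 1051 <= 2^11 = 2048
So ceil(log2(1051)) = 11

bits = ceil(log2(1051)) = ceil(10.0375) = 11 bits


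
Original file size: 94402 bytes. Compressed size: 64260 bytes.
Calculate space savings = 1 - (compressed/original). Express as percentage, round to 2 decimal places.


ratio = compressed/original = 64260/94402 = 0.680706
savings = 1 - ratio = 1 - 0.680706 = 0.319294
as a percentage: 0.319294 * 100 = 31.93%

Space savings = 1 - 64260/94402 = 31.93%


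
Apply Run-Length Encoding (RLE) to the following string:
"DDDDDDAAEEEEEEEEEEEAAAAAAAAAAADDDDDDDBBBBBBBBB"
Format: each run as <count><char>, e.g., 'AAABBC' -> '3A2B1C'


Scanning runs left to right:
  i=0: run of 'D' x 6 -> '6D'
  i=6: run of 'A' x 2 -> '2A'
  i=8: run of 'E' x 11 -> '11E'
  i=19: run of 'A' x 11 -> '11A'
  i=30: run of 'D' x 7 -> '7D'
  i=37: run of 'B' x 9 -> '9B'

RLE = 6D2A11E11A7D9B


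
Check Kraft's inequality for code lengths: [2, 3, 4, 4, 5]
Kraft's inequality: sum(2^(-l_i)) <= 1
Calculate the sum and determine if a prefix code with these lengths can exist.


Sum = 2^(-2) + 2^(-3) + 2^(-4) + 2^(-4) + 2^(-5)
    = 0.25 + 0.125 + 0.0625 + 0.0625 + 0.03125
    = 17/32 = 0.53125
Since 0.53125 <= 1, Kraft's inequality IS satisfied.
A prefix code with these lengths CAN exist.

Kraft sum = 0.53125. Satisfied.


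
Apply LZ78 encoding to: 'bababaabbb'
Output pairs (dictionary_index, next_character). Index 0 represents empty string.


LZ78 encoding steps:
Dictionary: {0: ''}
Step 1: w='' (idx 0), next='b' -> output (0, 'b'), add 'b' as idx 1
Step 2: w='' (idx 0), next='a' -> output (0, 'a'), add 'a' as idx 2
Step 3: w='b' (idx 1), next='a' -> output (1, 'a'), add 'ba' as idx 3
Step 4: w='ba' (idx 3), next='a' -> output (3, 'a'), add 'baa' as idx 4
Step 5: w='b' (idx 1), next='b' -> output (1, 'b'), add 'bb' as idx 5
Step 6: w='b' (idx 1), end of input -> output (1, '')


Encoded: [(0, 'b'), (0, 'a'), (1, 'a'), (3, 'a'), (1, 'b'), (1, '')]


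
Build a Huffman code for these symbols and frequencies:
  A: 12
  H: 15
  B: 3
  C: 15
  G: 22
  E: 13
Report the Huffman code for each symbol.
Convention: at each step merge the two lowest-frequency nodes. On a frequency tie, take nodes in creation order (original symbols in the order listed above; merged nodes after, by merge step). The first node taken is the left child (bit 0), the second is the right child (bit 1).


Huffman tree construction:
Step 1: Merge B(3) + A(12) = 15
Step 2: Merge E(13) + H(15) = 28
Step 3: Merge C(15) + (B+A)(15) = 30
Step 4: Merge G(22) + (E+H)(28) = 50
Step 5: Merge (C+(B+A))(30) + (G+(E+H))(50) = 80
Read each symbol's code off the tree from the root (left child = 0, right child = 1).

Codes:
  A: 011 (length 3)
  H: 111 (length 3)
  B: 010 (length 3)
  C: 00 (length 2)
  G: 10 (length 2)
  E: 110 (length 3)
Average code length: 203/80 = 2.5375 bits/symbol


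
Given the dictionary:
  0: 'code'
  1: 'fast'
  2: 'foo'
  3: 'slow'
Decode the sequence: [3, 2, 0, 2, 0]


Look up each index in the dictionary:
  3 -> 'slow'
  2 -> 'foo'
  0 -> 'code'
  2 -> 'foo'
  0 -> 'code'

Decoded: "slow foo code foo code"


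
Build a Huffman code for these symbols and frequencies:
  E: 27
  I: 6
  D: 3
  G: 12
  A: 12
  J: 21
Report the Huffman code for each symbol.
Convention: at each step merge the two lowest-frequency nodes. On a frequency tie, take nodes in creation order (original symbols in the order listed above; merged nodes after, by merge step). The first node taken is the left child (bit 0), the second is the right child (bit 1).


Huffman tree construction:
Step 1: Merge D(3) + I(6) = 9
Step 2: Merge (D+I)(9) + G(12) = 21
Step 3: Merge A(12) + J(21) = 33
Step 4: Merge ((D+I)+G)(21) + E(27) = 48
Step 5: Merge (A+J)(33) + (((D+I)+G)+E)(48) = 81
Read each symbol's code off the tree from the root (left child = 0, right child = 1).

Codes:
  E: 11 (length 2)
  I: 1001 (length 4)
  D: 1000 (length 4)
  G: 101 (length 3)
  A: 00 (length 2)
  J: 01 (length 2)
Average code length: 192/81 = 2.3704 bits/symbol


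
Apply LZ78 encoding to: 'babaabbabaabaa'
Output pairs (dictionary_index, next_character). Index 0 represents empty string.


LZ78 encoding steps:
Dictionary: {0: ''}
Step 1: w='' (idx 0), next='b' -> output (0, 'b'), add 'b' as idx 1
Step 2: w='' (idx 0), next='a' -> output (0, 'a'), add 'a' as idx 2
Step 3: w='b' (idx 1), next='a' -> output (1, 'a'), add 'ba' as idx 3
Step 4: w='a' (idx 2), next='b' -> output (2, 'b'), add 'ab' as idx 4
Step 5: w='ba' (idx 3), next='b' -> output (3, 'b'), add 'bab' as idx 5
Step 6: w='a' (idx 2), next='a' -> output (2, 'a'), add 'aa' as idx 6
Step 7: w='ba' (idx 3), next='a' -> output (3, 'a'), add 'baa' as idx 7


Encoded: [(0, 'b'), (0, 'a'), (1, 'a'), (2, 'b'), (3, 'b'), (2, 'a'), (3, 'a')]


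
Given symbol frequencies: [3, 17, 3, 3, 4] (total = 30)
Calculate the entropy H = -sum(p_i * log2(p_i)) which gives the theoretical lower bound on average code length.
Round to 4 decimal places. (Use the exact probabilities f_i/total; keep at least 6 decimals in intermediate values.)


Per-symbol terms -p_i * log2(p_i) with p_i = f_i/30:
  p = 3/30 = 0.100000: log2(p) = -3.321928, -p*log2(p) = 0.332193
  p = 17/30 = 0.566667: log2(p) = -0.819428, -p*log2(p) = 0.464342
  p = 3/30 = 0.100000: log2(p) = -3.321928, -p*log2(p) = 0.332193
  p = 3/30 = 0.100000: log2(p) = -3.321928, -p*log2(p) = 0.332193
  p = 4/30 = 0.133333: log2(p) = -2.906891, -p*log2(p) = 0.387585
H = 0.332193 + 0.464342 + 0.332193 + 0.332193 + 0.387585 = 1.848506

H = 1.8485 bits/symbol


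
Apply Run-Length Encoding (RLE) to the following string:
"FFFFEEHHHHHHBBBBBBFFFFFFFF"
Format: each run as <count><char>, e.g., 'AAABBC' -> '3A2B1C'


Scanning runs left to right:
  i=0: run of 'F' x 4 -> '4F'
  i=4: run of 'E' x 2 -> '2E'
  i=6: run of 'H' x 6 -> '6H'
  i=12: run of 'B' x 6 -> '6B'
  i=18: run of 'F' x 8 -> '8F'

RLE = 4F2E6H6B8F


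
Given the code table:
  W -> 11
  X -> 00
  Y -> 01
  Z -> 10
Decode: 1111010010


Decoding:
11 -> W
11 -> W
01 -> Y
00 -> X
10 -> Z


Result: WWYXZ


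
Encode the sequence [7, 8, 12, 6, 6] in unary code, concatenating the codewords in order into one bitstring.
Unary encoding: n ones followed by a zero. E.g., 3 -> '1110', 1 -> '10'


Encode each number as n ones followed by a terminating 0:
  7 -> 11111110 (8 bits)
  8 -> 111111110 (9 bits)
  12 -> 1111111111110 (13 bits)
  6 -> 1111110 (7 bits)
  6 -> 1111110 (7 bits)
Total length = 8 + 9 + 13 + 7 + 7 = 44 bits.

Unary([7, 8, 12, 6, 6]) = 11111110111111110111111111111011111101111110 (44 bits)


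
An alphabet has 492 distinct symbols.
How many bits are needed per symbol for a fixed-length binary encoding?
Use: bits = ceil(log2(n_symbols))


log2(492) = 8.9425
Bracket: 2^8 = 256 < 492 <= 2^9 = 512
So ceil(log2(492)) = 9

bits = ceil(log2(492)) = ceil(8.9425) = 9 bits


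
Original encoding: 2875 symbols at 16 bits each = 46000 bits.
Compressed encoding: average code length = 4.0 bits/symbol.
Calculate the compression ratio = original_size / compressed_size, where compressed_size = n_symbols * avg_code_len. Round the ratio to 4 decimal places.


original_size = n_symbols * orig_bits = 2875 * 16 = 46000 bits
compressed_size = n_symbols * avg_code_len = 2875 * 4.0 = 11500.0 bits
ratio = original_size / compressed_size = 46000 / 11500.0 = 4.0

Compression ratio = 4.0


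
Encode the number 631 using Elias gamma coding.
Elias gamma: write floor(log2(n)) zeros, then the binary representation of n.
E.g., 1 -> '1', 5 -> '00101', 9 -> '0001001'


num_bits = floor(log2(631)) + 1 = 10
leading_zeros = num_bits - 1 = 9
binary(631) = 1001110111

Elias gamma(631) = '000000000' + '1001110111' = 0000000001001110111 (19 bits)


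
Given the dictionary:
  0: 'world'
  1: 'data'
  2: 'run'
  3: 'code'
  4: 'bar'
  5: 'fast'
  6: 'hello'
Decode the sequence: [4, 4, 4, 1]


Look up each index in the dictionary:
  4 -> 'bar'
  4 -> 'bar'
  4 -> 'bar'
  1 -> 'data'

Decoded: "bar bar bar data"


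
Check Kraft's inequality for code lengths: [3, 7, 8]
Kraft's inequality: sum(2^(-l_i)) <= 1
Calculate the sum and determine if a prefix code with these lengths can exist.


Sum = 2^(-3) + 2^(-7) + 2^(-8)
    = 0.125 + 0.0078125 + 0.00390625
    = 35/256 = 0.13671875
Since 0.13671875 <= 1, Kraft's inequality IS satisfied.
A prefix code with these lengths CAN exist.

Kraft sum = 0.13671875. Satisfied.


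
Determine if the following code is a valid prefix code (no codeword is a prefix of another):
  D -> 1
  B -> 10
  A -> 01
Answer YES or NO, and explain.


Checking each pair (does one codeword prefix another?):
  D='1' vs B='10': prefix -- VIOLATION

NO -- this is NOT a valid prefix code. D (1) is a prefix of B (10).


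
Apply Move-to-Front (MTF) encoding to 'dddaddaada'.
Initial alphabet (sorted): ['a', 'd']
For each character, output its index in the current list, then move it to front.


MTF encoding:
'd': index 1 in ['a', 'd'] -> ['d', 'a']
'd': index 0 in ['d', 'a'] -> ['d', 'a']
'd': index 0 in ['d', 'a'] -> ['d', 'a']
'a': index 1 in ['d', 'a'] -> ['a', 'd']
'd': index 1 in ['a', 'd'] -> ['d', 'a']
'd': index 0 in ['d', 'a'] -> ['d', 'a']
'a': index 1 in ['d', 'a'] -> ['a', 'd']
'a': index 0 in ['a', 'd'] -> ['a', 'd']
'd': index 1 in ['a', 'd'] -> ['d', 'a']
'a': index 1 in ['d', 'a'] -> ['a', 'd']


Output: [1, 0, 0, 1, 1, 0, 1, 0, 1, 1]


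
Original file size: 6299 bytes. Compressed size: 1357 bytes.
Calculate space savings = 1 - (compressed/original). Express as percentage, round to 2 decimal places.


ratio = compressed/original = 1357/6299 = 0.215431
savings = 1 - ratio = 1 - 0.215431 = 0.784569
as a percentage: 0.784569 * 100 = 78.46%

Space savings = 1 - 1357/6299 = 78.46%


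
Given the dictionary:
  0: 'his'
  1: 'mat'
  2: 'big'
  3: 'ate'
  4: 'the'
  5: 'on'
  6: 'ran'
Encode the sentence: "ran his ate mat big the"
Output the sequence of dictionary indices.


Look up each word in the dictionary:
  'ran' -> 6
  'his' -> 0
  'ate' -> 3
  'mat' -> 1
  'big' -> 2
  'the' -> 4

Encoded: [6, 0, 3, 1, 2, 4]


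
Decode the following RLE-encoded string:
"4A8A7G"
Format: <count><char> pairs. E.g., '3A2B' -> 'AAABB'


Expanding each <count><char> pair:
  4A -> 'AAAA'
  8A -> 'AAAAAAAA'
  7G -> 'GGGGGGG'

Decoded = AAAAAAAAAAAAGGGGGGG


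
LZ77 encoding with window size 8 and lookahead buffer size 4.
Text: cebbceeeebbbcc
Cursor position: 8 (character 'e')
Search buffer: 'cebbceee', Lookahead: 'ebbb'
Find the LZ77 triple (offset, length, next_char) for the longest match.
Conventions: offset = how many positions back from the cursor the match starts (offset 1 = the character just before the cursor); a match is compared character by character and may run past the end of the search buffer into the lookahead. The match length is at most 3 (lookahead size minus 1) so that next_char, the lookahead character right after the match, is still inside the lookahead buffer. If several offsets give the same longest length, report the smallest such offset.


Try each offset into the search buffer:
  offset=1 (pos 7, char 'e'): match length 1
  offset=2 (pos 6, char 'e'): match length 1
  offset=3 (pos 5, char 'e'): match length 1
  offset=4 (pos 4, char 'c'): match length 0
  offset=5 (pos 3, char 'b'): match length 0
  offset=6 (pos 2, char 'b'): match length 0
  offset=7 (pos 1, char 'e'): match length 3
  offset=8 (pos 0, char 'c'): match length 0
Longest match has length 3 at offset 7.
next_char = character at position 8 + 3 = 11 -> 'b'

Best match: offset=7, length=3 (matching 'ebb' starting at position 1)
LZ77 triple: (7, 3, 'b')


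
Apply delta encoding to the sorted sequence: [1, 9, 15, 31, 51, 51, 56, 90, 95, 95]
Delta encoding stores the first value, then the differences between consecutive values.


First value: 1
Deltas:
  9 - 1 = 8
  15 - 9 = 6
  31 - 15 = 16
  51 - 31 = 20
  51 - 51 = 0
  56 - 51 = 5
  90 - 56 = 34
  95 - 90 = 5
  95 - 95 = 0


Delta encoded: [1, 8, 6, 16, 20, 0, 5, 34, 5, 0]


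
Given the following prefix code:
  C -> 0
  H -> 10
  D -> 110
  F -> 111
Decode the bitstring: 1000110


Decoding step by step:
Bits 10 -> H
Bits 0 -> C
Bits 0 -> C
Bits 110 -> D


Decoded message: HCCD


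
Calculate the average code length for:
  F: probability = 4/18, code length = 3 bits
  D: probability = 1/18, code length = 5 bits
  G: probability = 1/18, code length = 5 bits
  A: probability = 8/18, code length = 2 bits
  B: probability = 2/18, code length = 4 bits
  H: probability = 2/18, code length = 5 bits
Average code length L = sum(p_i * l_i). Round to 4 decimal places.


Weighted contributions p_i * l_i:
  F: (4/18) * 3 = 12/18
  D: (1/18) * 5 = 5/18
  G: (1/18) * 5 = 5/18
  A: (8/18) * 2 = 16/18
  B: (2/18) * 4 = 8/18
  H: (2/18) * 5 = 10/18
Sum = (12 + 5 + 5 + 16 + 8 + 10)/18 = 56/18

L = 56/18 = 3.1111 bits/symbol


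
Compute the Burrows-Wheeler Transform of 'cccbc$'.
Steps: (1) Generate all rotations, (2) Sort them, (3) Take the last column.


Rotations (sorted):
  0: $cccbc -> last char: c
  1: bc$ccc -> last char: c
  2: c$cccb -> last char: b
  3: cbc$cc -> last char: c
  4: ccbc$c -> last char: c
  5: cccbc$ -> last char: $


BWT = ccbcc$


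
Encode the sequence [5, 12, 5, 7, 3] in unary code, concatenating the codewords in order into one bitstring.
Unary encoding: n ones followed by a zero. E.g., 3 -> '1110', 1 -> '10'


Encode each number as n ones followed by a terminating 0:
  5 -> 111110 (6 bits)
  12 -> 1111111111110 (13 bits)
  5 -> 111110 (6 bits)
  7 -> 11111110 (8 bits)
  3 -> 1110 (4 bits)
Total length = 6 + 13 + 6 + 8 + 4 = 37 bits.

Unary([5, 12, 5, 7, 3]) = 1111101111111111110111110111111101110 (37 bits)


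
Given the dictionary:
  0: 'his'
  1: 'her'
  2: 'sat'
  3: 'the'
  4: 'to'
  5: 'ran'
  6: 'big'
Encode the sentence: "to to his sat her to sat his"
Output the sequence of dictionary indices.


Look up each word in the dictionary:
  'to' -> 4
  'to' -> 4
  'his' -> 0
  'sat' -> 2
  'her' -> 1
  'to' -> 4
  'sat' -> 2
  'his' -> 0

Encoded: [4, 4, 0, 2, 1, 4, 2, 0]


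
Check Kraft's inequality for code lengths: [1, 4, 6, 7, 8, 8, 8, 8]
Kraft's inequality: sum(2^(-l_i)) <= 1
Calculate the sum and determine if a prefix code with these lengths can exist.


Sum = 2^(-1) + 2^(-4) + 2^(-6) + 2^(-7) + 2^(-8) + 2^(-8) + 2^(-8) + 2^(-8)
    = 0.5 + 0.0625 + 0.015625 + 0.0078125 + 0.00390625 + 0.00390625 + 0.00390625 + 0.00390625
    = 154/256 = 0.6015625
Since 0.6015625 <= 1, Kraft's inequality IS satisfied.
A prefix code with these lengths CAN exist.

Kraft sum = 0.6015625. Satisfied.


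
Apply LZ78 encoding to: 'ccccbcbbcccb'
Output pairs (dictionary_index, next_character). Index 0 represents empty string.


LZ78 encoding steps:
Dictionary: {0: ''}
Step 1: w='' (idx 0), next='c' -> output (0, 'c'), add 'c' as idx 1
Step 2: w='c' (idx 1), next='c' -> output (1, 'c'), add 'cc' as idx 2
Step 3: w='c' (idx 1), next='b' -> output (1, 'b'), add 'cb' as idx 3
Step 4: w='cb' (idx 3), next='b' -> output (3, 'b'), add 'cbb' as idx 4
Step 5: w='cc' (idx 2), next='c' -> output (2, 'c'), add 'ccc' as idx 5
Step 6: w='' (idx 0), next='b' -> output (0, 'b'), add 'b' as idx 6


Encoded: [(0, 'c'), (1, 'c'), (1, 'b'), (3, 'b'), (2, 'c'), (0, 'b')]


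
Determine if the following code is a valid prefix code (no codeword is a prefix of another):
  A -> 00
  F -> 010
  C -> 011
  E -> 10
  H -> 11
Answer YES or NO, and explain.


Checking each pair (does one codeword prefix another?):
  A='00' vs F='010': no prefix
  A='00' vs C='011': no prefix
  A='00' vs E='10': no prefix
  A='00' vs H='11': no prefix
  F='010' vs A='00': no prefix
  F='010' vs C='011': no prefix
  F='010' vs E='10': no prefix
  F='010' vs H='11': no prefix
  C='011' vs A='00': no prefix
  C='011' vs F='010': no prefix
  C='011' vs E='10': no prefix
  C='011' vs H='11': no prefix
  E='10' vs A='00': no prefix
  E='10' vs F='010': no prefix
  E='10' vs C='011': no prefix
  E='10' vs H='11': no prefix
  H='11' vs A='00': no prefix
  H='11' vs F='010': no prefix
  H='11' vs C='011': no prefix
  H='11' vs E='10': no prefix
No violation found over all pairs.

YES -- this is a valid prefix code. No codeword is a prefix of any other codeword.


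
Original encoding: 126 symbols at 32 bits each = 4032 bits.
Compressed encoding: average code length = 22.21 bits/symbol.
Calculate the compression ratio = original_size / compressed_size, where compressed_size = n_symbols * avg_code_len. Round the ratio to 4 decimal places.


original_size = n_symbols * orig_bits = 126 * 32 = 4032 bits
compressed_size = n_symbols * avg_code_len = 126 * 22.21 = 2798.46 bits
ratio = original_size / compressed_size = 4032 / 2798.46 = 1.4408

Compression ratio = 1.4408


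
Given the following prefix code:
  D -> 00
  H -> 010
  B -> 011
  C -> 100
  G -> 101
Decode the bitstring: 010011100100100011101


Decoding step by step:
Bits 010 -> H
Bits 011 -> B
Bits 100 -> C
Bits 100 -> C
Bits 100 -> C
Bits 011 -> B
Bits 101 -> G


Decoded message: HBCCCBG


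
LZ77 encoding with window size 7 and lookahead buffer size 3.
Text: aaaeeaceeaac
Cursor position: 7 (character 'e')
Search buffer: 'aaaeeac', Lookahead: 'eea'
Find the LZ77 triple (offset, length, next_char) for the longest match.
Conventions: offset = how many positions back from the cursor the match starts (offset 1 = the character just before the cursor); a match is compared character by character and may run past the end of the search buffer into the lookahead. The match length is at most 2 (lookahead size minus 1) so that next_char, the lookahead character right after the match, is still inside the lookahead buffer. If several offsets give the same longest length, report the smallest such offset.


Try each offset into the search buffer:
  offset=1 (pos 6, char 'c'): match length 0
  offset=2 (pos 5, char 'a'): match length 0
  offset=3 (pos 4, char 'e'): match length 1
  offset=4 (pos 3, char 'e'): match length 2
  offset=5 (pos 2, char 'a'): match length 0
  offset=6 (pos 1, char 'a'): match length 0
  offset=7 (pos 0, char 'a'): match length 0
Longest match has length 2 at offset 4.
next_char = character at position 7 + 2 = 9 -> 'a'

Best match: offset=4, length=2 (matching 'ee' starting at position 3)
LZ77 triple: (4, 2, 'a')


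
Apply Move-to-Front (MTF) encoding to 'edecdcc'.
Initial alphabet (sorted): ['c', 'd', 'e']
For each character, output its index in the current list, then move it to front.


MTF encoding:
'e': index 2 in ['c', 'd', 'e'] -> ['e', 'c', 'd']
'd': index 2 in ['e', 'c', 'd'] -> ['d', 'e', 'c']
'e': index 1 in ['d', 'e', 'c'] -> ['e', 'd', 'c']
'c': index 2 in ['e', 'd', 'c'] -> ['c', 'e', 'd']
'd': index 2 in ['c', 'e', 'd'] -> ['d', 'c', 'e']
'c': index 1 in ['d', 'c', 'e'] -> ['c', 'd', 'e']
'c': index 0 in ['c', 'd', 'e'] -> ['c', 'd', 'e']


Output: [2, 2, 1, 2, 2, 1, 0]


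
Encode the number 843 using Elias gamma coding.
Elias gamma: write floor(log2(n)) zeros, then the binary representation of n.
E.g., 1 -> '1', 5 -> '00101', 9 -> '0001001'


num_bits = floor(log2(843)) + 1 = 10
leading_zeros = num_bits - 1 = 9
binary(843) = 1101001011

Elias gamma(843) = '000000000' + '1101001011' = 0000000001101001011 (19 bits)


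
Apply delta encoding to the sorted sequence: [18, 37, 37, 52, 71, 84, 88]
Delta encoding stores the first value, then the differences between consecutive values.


First value: 18
Deltas:
  37 - 18 = 19
  37 - 37 = 0
  52 - 37 = 15
  71 - 52 = 19
  84 - 71 = 13
  88 - 84 = 4


Delta encoded: [18, 19, 0, 15, 19, 13, 4]


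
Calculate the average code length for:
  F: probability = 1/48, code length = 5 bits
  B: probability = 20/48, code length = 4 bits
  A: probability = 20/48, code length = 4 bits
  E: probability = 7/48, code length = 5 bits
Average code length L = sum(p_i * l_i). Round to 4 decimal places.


Weighted contributions p_i * l_i:
  F: (1/48) * 5 = 5/48
  B: (20/48) * 4 = 80/48
  A: (20/48) * 4 = 80/48
  E: (7/48) * 5 = 35/48
Sum = (5 + 80 + 80 + 35)/48 = 200/48

L = 200/48 = 4.1667 bits/symbol


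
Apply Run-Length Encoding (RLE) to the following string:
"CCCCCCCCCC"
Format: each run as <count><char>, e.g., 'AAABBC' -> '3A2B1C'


Scanning runs left to right:
  i=0: run of 'C' x 10 -> '10C'

RLE = 10C


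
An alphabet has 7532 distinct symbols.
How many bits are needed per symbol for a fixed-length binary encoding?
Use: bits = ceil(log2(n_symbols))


log2(7532) = 12.8788
Bracket: 2^12 = 4096 < 7532 <= 2^13 = 8192
So ceil(log2(7532)) = 13

bits = ceil(log2(7532)) = ceil(12.8788) = 13 bits


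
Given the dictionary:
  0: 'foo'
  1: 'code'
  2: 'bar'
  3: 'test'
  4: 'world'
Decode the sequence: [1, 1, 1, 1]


Look up each index in the dictionary:
  1 -> 'code'
  1 -> 'code'
  1 -> 'code'
  1 -> 'code'

Decoded: "code code code code"


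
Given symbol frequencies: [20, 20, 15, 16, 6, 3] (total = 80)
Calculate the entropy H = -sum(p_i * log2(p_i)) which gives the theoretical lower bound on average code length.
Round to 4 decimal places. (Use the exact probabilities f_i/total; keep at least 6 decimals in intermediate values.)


Per-symbol terms -p_i * log2(p_i) with p_i = f_i/80:
  p = 20/80 = 0.250000: log2(p) = -2.000000, -p*log2(p) = 0.500000
  p = 20/80 = 0.250000: log2(p) = -2.000000, -p*log2(p) = 0.500000
  p = 15/80 = 0.187500: log2(p) = -2.415037, -p*log2(p) = 0.452820
  p = 16/80 = 0.200000: log2(p) = -2.321928, -p*log2(p) = 0.464386
  p = 6/80 = 0.075000: log2(p) = -3.736966, -p*log2(p) = 0.280272
  p = 3/80 = 0.037500: log2(p) = -4.736966, -p*log2(p) = 0.177636
H = 0.500000 + 0.500000 + 0.452820 + 0.464386 + 0.280272 + 0.177636 = 2.375114

H = 2.3751 bits/symbol


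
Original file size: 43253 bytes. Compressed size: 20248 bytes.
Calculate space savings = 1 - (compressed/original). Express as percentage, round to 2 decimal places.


ratio = compressed/original = 20248/43253 = 0.468129
savings = 1 - ratio = 1 - 0.468129 = 0.531871
as a percentage: 0.531871 * 100 = 53.19%

Space savings = 1 - 20248/43253 = 53.19%


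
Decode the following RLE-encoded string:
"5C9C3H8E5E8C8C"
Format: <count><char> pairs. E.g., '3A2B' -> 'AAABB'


Expanding each <count><char> pair:
  5C -> 'CCCCC'
  9C -> 'CCCCCCCCC'
  3H -> 'HHH'
  8E -> 'EEEEEEEE'
  5E -> 'EEEEE'
  8C -> 'CCCCCCCC'
  8C -> 'CCCCCCCC'

Decoded = CCCCCCCCCCCCCCHHHEEEEEEEEEEEEECCCCCCCCCCCCCCCC
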